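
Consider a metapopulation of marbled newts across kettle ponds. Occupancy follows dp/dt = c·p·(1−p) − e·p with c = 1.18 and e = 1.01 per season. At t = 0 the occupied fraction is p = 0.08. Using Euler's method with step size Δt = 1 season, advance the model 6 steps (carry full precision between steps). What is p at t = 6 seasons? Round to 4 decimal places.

0.1125

Update rule: p ← p + [c·p·(1−p) − e·p]·Δt with Δt = 1.
  1  |  dp/dt·Δt = +0.006048  |  p_1 = 0.086048
  2  |  dp/dt·Δt = +0.005891  |  p_2 = 0.091939
  3  |  dp/dt·Δt = +0.005655  |  p_3 = 0.097594
  4  |  dp/dt·Δt = +0.005352  |  p_4 = 0.102946
  5  |  dp/dt·Δt = +0.004995  |  p_5 = 0.107942
  6  |  dp/dt·Δt = +0.004601  |  p_6 = 0.112543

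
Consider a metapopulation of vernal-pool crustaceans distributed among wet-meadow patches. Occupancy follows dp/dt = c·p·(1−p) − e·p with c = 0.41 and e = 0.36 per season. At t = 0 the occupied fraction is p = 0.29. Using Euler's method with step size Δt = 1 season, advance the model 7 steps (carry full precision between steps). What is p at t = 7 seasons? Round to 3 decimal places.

0.202

Update rule: p ← p + [c·p·(1−p) − e·p]·Δt with Δt = 1.
  1  |  dp/dt·Δt = -0.019981  |  p_1 = 0.270019
  2  |  dp/dt·Δt = -0.016392  |  p_2 = 0.253627
  3  |  dp/dt·Δt = -0.013693  |  p_3 = 0.239934
  4  |  dp/dt·Δt = -0.011606  |  p_4 = 0.228328
  5  |  dp/dt·Δt = -0.009958  |  p_5 = 0.218369
  6  |  dp/dt·Δt = -0.008632  |  p_6 = 0.209737
  7  |  dp/dt·Δt = -0.007549  |  p_7 = 0.202188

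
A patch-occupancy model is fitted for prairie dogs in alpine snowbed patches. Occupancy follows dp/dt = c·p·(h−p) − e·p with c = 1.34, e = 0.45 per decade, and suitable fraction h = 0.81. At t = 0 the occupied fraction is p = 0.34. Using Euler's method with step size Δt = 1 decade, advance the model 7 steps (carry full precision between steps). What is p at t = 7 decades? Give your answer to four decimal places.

0.4739

Update rule: p ← p + [c·p·(h−p) − e·p]·Δt with Δt = 1.
t = 1: p = 0.34000 + (+0.06113) = 0.40113
t = 2: p = 0.40113 + (+0.03926) = 0.44040
t = 3: p = 0.44040 + (+0.01994) = 0.46033
t = 4: p = 0.46033 + (+0.00854) = 0.46887
t = 5: p = 0.46887 + (+0.00333) = 0.47221
t = 6: p = 0.47221 + (+0.00125) = 0.47345
t = 7: p = 0.47345 + (+0.00046) = 0.47391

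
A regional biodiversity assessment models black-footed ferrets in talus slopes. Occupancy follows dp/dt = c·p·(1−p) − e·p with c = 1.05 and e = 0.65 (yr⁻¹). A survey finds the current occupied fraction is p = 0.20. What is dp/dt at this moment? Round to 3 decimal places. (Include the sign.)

Colonization term: c·p·(1−p) = 1.05×0.20×0.8000 = 0.16800.
Extinction term: e·p = 0.13000.
dp/dt = 0.16800 − 0.13000 = 0.03800.

0.038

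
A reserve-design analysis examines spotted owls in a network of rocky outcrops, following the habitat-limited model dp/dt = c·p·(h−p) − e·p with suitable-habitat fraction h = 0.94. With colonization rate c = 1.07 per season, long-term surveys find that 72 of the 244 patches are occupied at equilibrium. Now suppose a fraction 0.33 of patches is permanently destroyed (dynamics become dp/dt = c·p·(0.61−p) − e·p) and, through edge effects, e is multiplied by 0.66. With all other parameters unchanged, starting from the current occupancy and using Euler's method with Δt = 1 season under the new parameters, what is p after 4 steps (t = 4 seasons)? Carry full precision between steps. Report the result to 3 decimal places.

0.215

Observed p* = 72/244 = 0.29508.
Balance c(h−p*) = e gives e = 1.07×(0.94 − 0.29508) = 0.69006.
Starting from p₀ = 0.29508; update p ← p + (dp/dt)·Δt with the new parameters.
  1  |  dp/dt·Δt = -0.034961  |  p_1 = 0.260121
  2  |  dp/dt·Δt = -0.021088  |  p_2 = 0.239033
  3  |  dp/dt·Δt = -0.013985  |  p_3 = 0.225048
  4  |  dp/dt·Δt = -0.009799  |  p_4 = 0.215249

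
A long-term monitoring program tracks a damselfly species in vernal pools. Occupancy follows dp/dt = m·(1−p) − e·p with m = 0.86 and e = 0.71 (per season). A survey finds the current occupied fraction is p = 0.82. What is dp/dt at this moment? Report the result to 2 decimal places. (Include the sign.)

Colonization term: m·(1−p) = 0.86×0.1800 = 0.15480.
Extinction term: e·p = 0.58220.
dp/dt = 0.15480 − 0.58220 = -0.42740.

-0.43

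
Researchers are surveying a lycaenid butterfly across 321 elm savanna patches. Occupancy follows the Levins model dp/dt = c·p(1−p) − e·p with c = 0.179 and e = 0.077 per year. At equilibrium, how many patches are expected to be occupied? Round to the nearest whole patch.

183

p* = 1 − e/c = 1 − 0.077/0.179 = 0.5698.
Expected occupied patches = N × p* = 321 × 0.5698 = 182.92 ≈ 183.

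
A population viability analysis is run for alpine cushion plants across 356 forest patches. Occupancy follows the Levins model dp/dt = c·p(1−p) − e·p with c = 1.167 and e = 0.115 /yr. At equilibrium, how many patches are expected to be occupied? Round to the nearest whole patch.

321

p* = 1 − e/c = 1 − 0.115/1.167 = 0.9015.
Expected occupied patches = N × p* = 356 × 0.9015 = 320.92 ≈ 321.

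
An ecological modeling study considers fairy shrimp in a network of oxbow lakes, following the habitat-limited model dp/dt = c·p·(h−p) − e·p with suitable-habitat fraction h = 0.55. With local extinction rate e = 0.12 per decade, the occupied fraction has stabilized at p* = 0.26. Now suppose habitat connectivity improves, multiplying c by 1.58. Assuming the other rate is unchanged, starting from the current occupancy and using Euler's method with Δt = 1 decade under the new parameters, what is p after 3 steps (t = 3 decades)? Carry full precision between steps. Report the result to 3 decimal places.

Balance c(h−p*) = e gives c = e/(0.55 − 0.26000) = 0.12/0.29000 = 0.41379.
Starting from p₀ = 0.26000; update p ← p + (dp/dt)·Δt with the new parameters.
t = 1: p = 0.26000 + (+0.01810) = 0.27810
t = 2: p = 0.27810 + (+0.01607) = 0.29416
t = 3: p = 0.29416 + (+0.01390) = 0.30807

0.308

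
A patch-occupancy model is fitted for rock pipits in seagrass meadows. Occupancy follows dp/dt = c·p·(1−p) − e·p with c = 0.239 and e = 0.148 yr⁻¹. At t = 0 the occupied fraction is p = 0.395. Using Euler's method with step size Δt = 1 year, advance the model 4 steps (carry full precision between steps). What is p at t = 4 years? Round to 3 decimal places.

Update rule: p ← p + [c·p·(1−p) − e·p]·Δt with Δt = 1.
p: 0.39500 → 0.39366  (Δp = -0.00134)
p: 0.39366 → 0.39244  (Δp = -0.00121)
p: 0.39244 → 0.39134  (Δp = -0.00110)
p: 0.39134 → 0.39035  (Δp = -0.00099)

0.390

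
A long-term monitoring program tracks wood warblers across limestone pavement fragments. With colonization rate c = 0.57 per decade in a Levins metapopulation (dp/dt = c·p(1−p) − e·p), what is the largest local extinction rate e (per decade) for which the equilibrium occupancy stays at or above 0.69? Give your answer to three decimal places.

1 − e/c ≥ 0.69 ⇒ e ≤ c(1 − 0.69) = 0.57 × 0.3100.
e_max = 0.1767.

0.177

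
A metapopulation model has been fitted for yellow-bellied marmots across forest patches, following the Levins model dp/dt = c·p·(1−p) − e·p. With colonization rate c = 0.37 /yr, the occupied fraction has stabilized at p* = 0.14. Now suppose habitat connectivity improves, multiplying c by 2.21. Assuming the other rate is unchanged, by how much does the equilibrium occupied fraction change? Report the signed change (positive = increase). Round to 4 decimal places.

Balance c(1−p*) = e gives e = 0.37×(1 − 0.14000) = 0.31820.
New p* = 1 − e/c = 1 − 0.31820/0.81770 = 0.61086.
Δp* = 0.61086 − 0.14000 = +0.47086.

0.4709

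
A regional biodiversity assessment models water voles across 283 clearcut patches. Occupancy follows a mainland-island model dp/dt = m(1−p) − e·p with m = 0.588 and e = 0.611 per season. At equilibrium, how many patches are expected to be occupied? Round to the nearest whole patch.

p* = m/(m+e) = 0.588/1.1990 = 0.4904.
Expected occupied patches = N × p* = 283 × 0.4904 = 138.79 ≈ 139.

139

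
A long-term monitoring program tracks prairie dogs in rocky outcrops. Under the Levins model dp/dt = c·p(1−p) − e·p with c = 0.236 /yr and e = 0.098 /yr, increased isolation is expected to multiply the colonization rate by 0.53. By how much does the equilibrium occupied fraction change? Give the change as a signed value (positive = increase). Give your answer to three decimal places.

Before: p* = 1 − 0.098/0.236 = 0.5847.
After the change, c = 0.12508, e = 0.098, so p* = 1 − 0.098/0.12508 = 0.2165.
Δp* = 0.2165 − 0.5847 = -0.3682.

-0.368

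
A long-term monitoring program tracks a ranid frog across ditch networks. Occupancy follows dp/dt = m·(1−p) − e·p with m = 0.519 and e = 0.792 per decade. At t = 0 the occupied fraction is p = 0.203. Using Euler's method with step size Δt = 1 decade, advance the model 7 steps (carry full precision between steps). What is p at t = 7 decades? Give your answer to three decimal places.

Update rule: p ← p + [m·(1−p) − e·p]·Δt with Δt = 1.
  1  |  dp/dt·Δt = +0.252867  |  p_1 = 0.455867
  2  |  dp/dt·Δt = -0.078642  |  p_2 = 0.377225
  3  |  dp/dt·Δt = +0.024458  |  p_3 = 0.401683
  4  |  dp/dt·Δt = -0.007606  |  p_4 = 0.394077
  5  |  dp/dt·Δt = +0.002366  |  p_5 = 0.396442
  6  |  dp/dt·Δt = -0.000736  |  p_6 = 0.395706
  7  |  dp/dt·Δt = +0.000229  |  p_7 = 0.395935

0.396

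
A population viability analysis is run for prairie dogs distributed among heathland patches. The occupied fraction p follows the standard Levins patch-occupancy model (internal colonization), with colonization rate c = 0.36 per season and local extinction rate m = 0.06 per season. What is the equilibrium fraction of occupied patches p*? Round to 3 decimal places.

0.833

Setting dp/dt = 0 and dividing through by p* gives c·(1−p*) = m.
So p* = 1 − m/c = 1 − 0.06/0.36 = 1 − 0.1667 = 0.8333.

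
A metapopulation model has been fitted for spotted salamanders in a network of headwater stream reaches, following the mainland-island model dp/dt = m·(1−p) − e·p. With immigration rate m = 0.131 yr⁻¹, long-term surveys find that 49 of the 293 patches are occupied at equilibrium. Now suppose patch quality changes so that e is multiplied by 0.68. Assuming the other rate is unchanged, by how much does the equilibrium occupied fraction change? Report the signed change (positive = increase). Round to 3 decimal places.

0.061

Observed p* = 49/293 = 0.16724.
Balance m(1−p*) = e·p* gives e = m(1−p*)/p* = 0.131×0.83276/0.16724 = 0.65231.
New p* = m/(m+e) = 0.13100/(0.13100+0.44357) = 0.22800.
Δp* = 0.22800 − 0.16724 = +0.06076.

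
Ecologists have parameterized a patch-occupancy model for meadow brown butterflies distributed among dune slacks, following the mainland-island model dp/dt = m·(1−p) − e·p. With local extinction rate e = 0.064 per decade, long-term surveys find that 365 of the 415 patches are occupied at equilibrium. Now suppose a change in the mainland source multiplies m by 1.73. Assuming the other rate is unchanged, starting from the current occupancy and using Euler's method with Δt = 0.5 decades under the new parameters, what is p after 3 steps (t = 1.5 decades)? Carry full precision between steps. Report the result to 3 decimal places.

Observed p* = 365/415 = 0.87952.
Balance m(1−p*) = e·p* gives m = e·p*/(1−p*) = 0.064×0.87952/0.12048 = 0.46720.
Starting from p₀ = 0.87952; update p ← p + (dp/dt)·Δt with the new parameters.
p: 0.87952 → 0.90006  (Δp = +0.02055)
p: 0.90006 → 0.91165  (Δp = +0.01159)
p: 0.91165 → 0.91818  (Δp = +0.00653)

0.918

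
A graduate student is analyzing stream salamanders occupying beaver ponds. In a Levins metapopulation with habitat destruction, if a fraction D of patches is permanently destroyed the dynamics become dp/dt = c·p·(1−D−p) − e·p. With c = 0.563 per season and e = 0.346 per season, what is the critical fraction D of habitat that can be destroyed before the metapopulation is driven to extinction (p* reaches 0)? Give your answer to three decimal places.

0.385

The nontrivial equilibrium is p* = (1−D) − e/c; extinction occurs when this hits zero.
So D_crit = 1 − e/c = 1 − 0.346/0.563 = 1 − 0.6146 = 0.3854.
Note this equals the original equilibrium occupancy — the Levins extinction-debt result.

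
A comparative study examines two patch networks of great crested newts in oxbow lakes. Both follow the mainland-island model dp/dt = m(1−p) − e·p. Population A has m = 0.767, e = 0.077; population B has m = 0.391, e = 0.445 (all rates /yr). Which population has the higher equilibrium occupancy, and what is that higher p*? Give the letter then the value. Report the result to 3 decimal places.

A, 0.909

A: p*_A = m/(m+e) = 0.767/0.8440 = 0.9088.
B: p*_B = 0.391/0.8360 = 0.4677.
A is higher at 0.9088.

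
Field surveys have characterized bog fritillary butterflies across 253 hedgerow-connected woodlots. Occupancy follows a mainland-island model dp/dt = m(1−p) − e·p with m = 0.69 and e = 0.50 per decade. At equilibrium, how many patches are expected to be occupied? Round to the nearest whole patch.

p* = m/(m+e) = 0.69/1.1900 = 0.5798.
Expected occupied patches = N × p* = 253 × 0.5798 = 146.70 ≈ 147.

147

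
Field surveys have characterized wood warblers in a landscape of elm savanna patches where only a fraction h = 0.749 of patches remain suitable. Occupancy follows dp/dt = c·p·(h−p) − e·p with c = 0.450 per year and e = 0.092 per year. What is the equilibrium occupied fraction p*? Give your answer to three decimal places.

0.545

Setting dp/dt = 0 and dividing by p* gives c·(h−p*) = e.
So p* = h − e/c = 0.749 − 0.092/0.450 = 0.749 − 0.2044 = 0.5446.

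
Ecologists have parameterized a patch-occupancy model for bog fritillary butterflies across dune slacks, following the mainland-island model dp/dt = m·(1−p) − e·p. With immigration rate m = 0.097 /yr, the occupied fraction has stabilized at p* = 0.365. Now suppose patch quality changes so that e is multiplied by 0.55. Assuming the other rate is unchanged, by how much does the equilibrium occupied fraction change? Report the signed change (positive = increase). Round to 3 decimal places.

0.146

Balance m(1−p*) = e·p* gives e = m(1−p*)/p* = 0.097×0.63500/0.36500 = 0.16875.
New p* = m/(m+e) = 0.09700/(0.09700+0.09281) = 0.51104.
Δp* = 0.51104 − 0.36500 = +0.14604.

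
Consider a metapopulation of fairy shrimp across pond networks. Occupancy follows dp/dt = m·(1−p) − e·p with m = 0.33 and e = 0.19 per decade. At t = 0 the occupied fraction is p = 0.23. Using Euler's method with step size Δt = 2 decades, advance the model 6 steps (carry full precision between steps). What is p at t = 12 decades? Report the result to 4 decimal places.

Update rule: p ← p + [m·(1−p) − e·p]·Δt with Δt = 2.
step 1: Δp = +0.42080, p = 0.65080
step 2: Δp = -0.01683, p = 0.63397
step 3: Δp = +0.00067, p = 0.63464
step 4: Δp = -0.00003, p = 0.63461
step 5: Δp = +0.00000, p = 0.63462
step 6: Δp = -0.00000, p = 0.63462

0.6346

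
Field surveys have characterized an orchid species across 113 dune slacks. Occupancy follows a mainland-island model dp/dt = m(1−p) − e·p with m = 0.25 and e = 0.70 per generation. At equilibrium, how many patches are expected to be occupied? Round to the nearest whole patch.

p* = m/(m+e) = 0.25/0.9500 = 0.2632.
Expected occupied patches = N × p* = 113 × 0.2632 = 29.74 ≈ 30.

30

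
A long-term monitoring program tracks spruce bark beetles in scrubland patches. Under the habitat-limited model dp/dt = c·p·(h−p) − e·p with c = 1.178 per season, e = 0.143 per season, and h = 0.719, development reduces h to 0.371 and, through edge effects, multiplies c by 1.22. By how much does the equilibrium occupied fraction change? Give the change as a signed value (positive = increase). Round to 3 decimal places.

Before: p* = h − e/c = 0.719 − 0.143/1.178 = 0.719 − 0.1214 = 0.5976.
After: c = 1.43716, e = 0.143, h = 0.371; p* = 0.371 − 0.143/1.43716 = 0.2715.
Δp* = 0.2715 − 0.5976 = -0.3261.

-0.326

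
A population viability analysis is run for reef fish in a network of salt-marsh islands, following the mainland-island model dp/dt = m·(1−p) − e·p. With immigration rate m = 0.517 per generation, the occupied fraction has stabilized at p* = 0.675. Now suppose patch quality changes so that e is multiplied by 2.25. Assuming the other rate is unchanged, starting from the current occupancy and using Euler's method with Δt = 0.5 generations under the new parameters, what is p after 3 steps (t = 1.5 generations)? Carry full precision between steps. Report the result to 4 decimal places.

0.4992

Balance m(1−p*) = e·p* gives e = m(1−p*)/p* = 0.517×0.32500/0.67500 = 0.24893.
Starting from p₀ = 0.67500; update p ← p + (dp/dt)·Δt with the new parameters.
t = 0.5: p = 0.67500 + (-0.10502) = 0.56998
t = 1: p = 0.56998 + (-0.04846) = 0.52152
t = 1.5: p = 0.52152 + (-0.02236) = 0.49916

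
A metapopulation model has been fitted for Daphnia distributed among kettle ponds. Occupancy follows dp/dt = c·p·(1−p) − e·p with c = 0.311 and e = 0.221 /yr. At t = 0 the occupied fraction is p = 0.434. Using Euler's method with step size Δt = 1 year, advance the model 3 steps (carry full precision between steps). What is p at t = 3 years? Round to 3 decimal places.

0.385

Update rule: p ← p + [c·p·(1−p) − e·p]·Δt with Δt = 1.
t = 1: p = 0.43400 + (-0.01952) = 0.41448
t = 2: p = 0.41448 + (-0.01612) = 0.39836
t = 3: p = 0.39836 + (-0.01350) = 0.38486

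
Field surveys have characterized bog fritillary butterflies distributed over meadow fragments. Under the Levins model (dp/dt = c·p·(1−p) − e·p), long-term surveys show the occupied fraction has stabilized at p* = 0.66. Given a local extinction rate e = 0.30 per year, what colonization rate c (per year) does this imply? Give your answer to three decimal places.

At equilibrium c(1−p*) = e, so c = e/(1−p*).
c = 0.30/(1 − 0.66) = 0.30/0.3400 = 0.8824.

0.882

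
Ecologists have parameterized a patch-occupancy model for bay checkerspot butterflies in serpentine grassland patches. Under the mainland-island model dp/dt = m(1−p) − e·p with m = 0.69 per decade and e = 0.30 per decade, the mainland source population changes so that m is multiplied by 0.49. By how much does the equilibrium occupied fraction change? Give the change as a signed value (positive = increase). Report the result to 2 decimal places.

Before: p* = 0.69/(0.69+0.30) = 0.6970.
After: m = 0.3381, e = 0.3; p* = 0.3381/0.6381 = 0.5299.
Δp* = 0.5299 − 0.6970 = -0.1671.

-0.17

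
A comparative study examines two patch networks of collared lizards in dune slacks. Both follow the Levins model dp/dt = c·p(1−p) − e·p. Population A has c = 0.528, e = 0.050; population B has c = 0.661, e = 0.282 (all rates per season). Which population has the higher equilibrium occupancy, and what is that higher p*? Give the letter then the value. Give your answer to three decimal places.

A, 0.905

A: p*_A = 1 − 0.050/0.528 = 0.9053.
B: p*_B = 1 − 0.282/0.661 = 0.5734.
A is higher at 0.9053.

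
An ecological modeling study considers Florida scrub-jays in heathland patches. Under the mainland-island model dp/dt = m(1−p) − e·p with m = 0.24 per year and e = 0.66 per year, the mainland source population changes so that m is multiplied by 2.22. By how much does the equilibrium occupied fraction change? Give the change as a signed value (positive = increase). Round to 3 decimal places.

Before: p* = 0.24/(0.24+0.66) = 0.2667.
After: m = 0.5328, e = 0.66; p* = 0.5328/1.1928 = 0.4467.
Δp* = 0.4467 − 0.2667 = +0.1800.

0.180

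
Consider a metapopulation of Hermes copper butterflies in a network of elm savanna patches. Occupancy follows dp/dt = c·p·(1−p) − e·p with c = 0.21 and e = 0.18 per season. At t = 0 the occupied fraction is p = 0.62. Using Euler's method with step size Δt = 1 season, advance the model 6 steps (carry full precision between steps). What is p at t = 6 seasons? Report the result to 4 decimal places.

Update rule: p ← p + [c·p·(1−p) − e·p]·Δt with Δt = 1.
p: 0.62000 → 0.55788  (Δp = -0.06212)
p: 0.55788 → 0.50925  (Δp = -0.04862)
p: 0.50925 → 0.47007  (Δp = -0.03918)
p: 0.47007 → 0.43777  (Δp = -0.03230)
p: 0.43777 → 0.41066  (Δp = -0.02711)
p: 0.41066 → 0.38756  (Δp = -0.02309)

0.3876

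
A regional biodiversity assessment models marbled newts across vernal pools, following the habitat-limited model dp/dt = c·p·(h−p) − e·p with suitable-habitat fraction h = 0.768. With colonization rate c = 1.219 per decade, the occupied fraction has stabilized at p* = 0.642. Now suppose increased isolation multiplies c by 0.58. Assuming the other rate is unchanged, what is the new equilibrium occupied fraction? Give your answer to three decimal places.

0.551

Balance c(h−p*) = e gives e = 1.219×(0.768 − 0.64200) = 0.15359.
New p* = 0.768 − e/c = 0.768 − 0.15359/0.70702 = 0.55076.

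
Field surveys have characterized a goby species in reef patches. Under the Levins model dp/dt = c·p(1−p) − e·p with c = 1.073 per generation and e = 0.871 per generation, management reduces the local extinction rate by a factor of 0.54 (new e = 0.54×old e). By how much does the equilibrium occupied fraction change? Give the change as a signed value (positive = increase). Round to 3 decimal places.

0.373

Before: p* = 1 − 0.871/1.073 = 0.1883.
After the change, c = 1.073, e = 0.47034, so p* = 1 − 0.47034/1.073 = 0.5617.
Δp* = 0.5617 − 0.1883 = +0.3734.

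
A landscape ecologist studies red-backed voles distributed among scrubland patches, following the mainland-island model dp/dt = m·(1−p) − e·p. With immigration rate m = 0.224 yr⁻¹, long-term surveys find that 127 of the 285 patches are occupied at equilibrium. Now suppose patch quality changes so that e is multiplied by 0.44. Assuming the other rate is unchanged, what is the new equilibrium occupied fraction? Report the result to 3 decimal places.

Observed p* = 127/285 = 0.44561.
Balance m(1−p*) = e·p* gives e = m(1−p*)/p* = 0.224×0.55439/0.44561 = 0.27868.
New p* = m/(m+e) = 0.22400/(0.22400+0.12262) = 0.64624.

0.646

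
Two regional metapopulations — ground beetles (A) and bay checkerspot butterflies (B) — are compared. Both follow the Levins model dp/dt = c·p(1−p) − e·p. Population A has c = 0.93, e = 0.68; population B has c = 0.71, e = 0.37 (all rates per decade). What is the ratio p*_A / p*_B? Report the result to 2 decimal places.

A: p*_A = 1 − 0.68/0.93 = 0.2688.
B: p*_B = 1 − 0.37/0.71 = 0.4789.
p*_A / p*_B = 0.2688/0.4789 = 0.5614.

0.56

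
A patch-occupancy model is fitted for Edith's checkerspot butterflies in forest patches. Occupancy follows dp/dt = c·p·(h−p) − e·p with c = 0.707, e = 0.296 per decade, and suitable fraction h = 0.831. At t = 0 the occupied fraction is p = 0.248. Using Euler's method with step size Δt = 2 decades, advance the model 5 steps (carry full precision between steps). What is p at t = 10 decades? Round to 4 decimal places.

Update rule: p ← p + [c·p·(h−p) − e·p]·Δt with Δt = 2.
p: 0.24800 → 0.30563  (Δp = +0.05763)
p: 0.30563 → 0.35174  (Δp = +0.04611)
p: 0.35174 → 0.38187  (Δp = +0.03014)
p: 0.38187 → 0.39832  (Δp = +0.01645)
p: 0.39832 → 0.40621  (Δp = +0.00789)

0.4062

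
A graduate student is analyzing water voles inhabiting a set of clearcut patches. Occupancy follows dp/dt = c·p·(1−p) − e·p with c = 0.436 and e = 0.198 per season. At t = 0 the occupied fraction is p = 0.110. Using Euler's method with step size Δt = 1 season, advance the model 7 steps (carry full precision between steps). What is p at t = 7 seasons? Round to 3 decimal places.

0.305

Update rule: p ← p + [c·p·(1−p) − e·p]·Δt with Δt = 1.
  1  |  dp/dt·Δt = +0.020904  |  p_1 = 0.130904
  2  |  dp/dt·Δt = +0.023684  |  p_2 = 0.154588
  3  |  dp/dt·Δt = +0.026373  |  p_3 = 0.180961
  4  |  dp/dt·Δt = +0.028791  |  p_4 = 0.209752
  5  |  dp/dt·Δt = +0.030739  |  p_5 = 0.240491
  6  |  dp/dt·Δt = +0.032020  |  p_6 = 0.272511
  7  |  dp/dt·Δt = +0.032479  |  p_7 = 0.304991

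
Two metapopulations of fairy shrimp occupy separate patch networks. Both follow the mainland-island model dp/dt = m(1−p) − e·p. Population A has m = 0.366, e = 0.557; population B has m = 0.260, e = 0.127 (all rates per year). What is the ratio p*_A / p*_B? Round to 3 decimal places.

0.590

A: p*_A = m/(m+e) = 0.366/0.9230 = 0.3965.
B: p*_B = 0.260/0.3870 = 0.6718.
p*_A / p*_B = 0.3965/0.6718 = 0.5902.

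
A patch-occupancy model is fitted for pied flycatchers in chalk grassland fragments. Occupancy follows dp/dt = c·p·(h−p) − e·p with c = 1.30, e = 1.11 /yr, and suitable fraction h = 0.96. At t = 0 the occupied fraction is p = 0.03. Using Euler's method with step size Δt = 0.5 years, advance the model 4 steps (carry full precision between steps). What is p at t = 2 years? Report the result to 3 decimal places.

0.036

Update rule: p ← p + [c·p·(h−p) − e·p]·Δt with Δt = 0.5.
step 1: Δp = +0.00148, p = 0.03148
step 2: Δp = +0.00153, p = 0.03301
step 3: Δp = +0.00157, p = 0.03458
step 4: Δp = +0.00161, p = 0.03619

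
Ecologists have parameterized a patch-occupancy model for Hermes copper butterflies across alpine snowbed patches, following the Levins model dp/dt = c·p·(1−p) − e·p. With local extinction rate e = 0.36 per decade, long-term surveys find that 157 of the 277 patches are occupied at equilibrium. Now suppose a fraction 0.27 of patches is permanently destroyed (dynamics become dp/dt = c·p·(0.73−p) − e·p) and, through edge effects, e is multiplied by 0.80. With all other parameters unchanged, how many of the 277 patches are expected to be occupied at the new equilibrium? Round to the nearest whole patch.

106

Observed p* = 157/277 = 0.56679.
Balance c(1−p*) = e gives c = e/(1 − 0.56679) = 0.36/0.43321 = 0.83101.
New p* = 0.73 − e/c = 0.73 − 0.28800/0.83101 = 0.38343.
Expected occupied = 277 × 0.38343 = 106.21 ≈ 106.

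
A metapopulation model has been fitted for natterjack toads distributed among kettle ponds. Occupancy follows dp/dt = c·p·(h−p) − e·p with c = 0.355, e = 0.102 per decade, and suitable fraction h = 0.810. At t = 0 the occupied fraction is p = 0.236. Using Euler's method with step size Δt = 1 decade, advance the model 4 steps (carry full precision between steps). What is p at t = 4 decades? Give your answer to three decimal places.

Update rule: p ← p + [c·p·(h−p) − e·p]·Δt with Δt = 1.
step 1: Δp = +0.02402, p = 0.26002
step 2: Δp = +0.02425, p = 0.28426
step 3: Δp = +0.02406, p = 0.30832
step 4: Δp = +0.02346, p = 0.33178

0.332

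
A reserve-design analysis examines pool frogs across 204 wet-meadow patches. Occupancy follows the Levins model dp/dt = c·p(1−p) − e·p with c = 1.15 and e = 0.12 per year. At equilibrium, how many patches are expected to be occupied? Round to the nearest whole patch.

183

p* = 1 − e/c = 1 − 0.12/1.15 = 0.8957.
Expected occupied patches = N × p* = 204 × 0.8957 = 182.71 ≈ 183.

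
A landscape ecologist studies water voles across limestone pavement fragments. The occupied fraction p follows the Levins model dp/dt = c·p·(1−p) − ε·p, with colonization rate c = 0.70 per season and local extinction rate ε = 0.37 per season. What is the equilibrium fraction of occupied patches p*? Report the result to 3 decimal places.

0.471

Setting dp/dt = 0 and dividing through by p* gives c·(1−p*) = ε.
So p* = 1 − ε/c = 1 − 0.37/0.70 = 1 − 0.5286 = 0.4714.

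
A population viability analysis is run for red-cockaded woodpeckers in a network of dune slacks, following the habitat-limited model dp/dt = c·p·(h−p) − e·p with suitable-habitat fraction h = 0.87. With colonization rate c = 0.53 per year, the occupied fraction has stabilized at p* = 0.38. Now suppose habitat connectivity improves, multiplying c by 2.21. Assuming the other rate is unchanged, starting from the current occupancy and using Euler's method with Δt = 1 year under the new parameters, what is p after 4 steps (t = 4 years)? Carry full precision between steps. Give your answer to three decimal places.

0.643

Balance c(h−p*) = e gives e = 0.53×(0.87 − 0.38000) = 0.25970.
Starting from p₀ = 0.38000; update p ← p + (dp/dt)·Δt with the new parameters.
p: 0.38000 → 0.49941  (Δp = +0.11941)
p: 0.49941 → 0.58649  (Δp = +0.08708)
p: 0.58649 → 0.62894  (Δp = +0.04245)
p: 0.62894 → 0.64319  (Δp = +0.01425)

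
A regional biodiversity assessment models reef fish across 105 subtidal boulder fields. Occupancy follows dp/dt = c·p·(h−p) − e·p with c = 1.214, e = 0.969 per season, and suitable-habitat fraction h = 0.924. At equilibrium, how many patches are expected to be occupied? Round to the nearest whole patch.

p* = h − e/c = 0.924 − 0.7982 = 0.1258.
Expected occupied patches = N × p* = 105 × 0.1258 = 13.21 ≈ 13.

13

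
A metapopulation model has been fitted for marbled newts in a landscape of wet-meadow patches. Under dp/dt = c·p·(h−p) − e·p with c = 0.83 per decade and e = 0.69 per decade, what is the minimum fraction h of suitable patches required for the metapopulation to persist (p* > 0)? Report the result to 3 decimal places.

0.831

p* = h − e/c is positive only when h > e/c.
h_min = e/c = 0.69/0.83 = 0.8313.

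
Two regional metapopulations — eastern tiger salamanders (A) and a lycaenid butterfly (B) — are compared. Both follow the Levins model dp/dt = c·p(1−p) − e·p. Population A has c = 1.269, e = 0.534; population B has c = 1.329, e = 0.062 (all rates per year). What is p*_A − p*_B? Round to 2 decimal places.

A: p*_A = 1 − 0.534/1.269 = 0.5792.
B: p*_B = 1 − 0.062/1.329 = 0.9533.
p*_A − p*_B = 0.5792 − 0.9533 = -0.3742.

-0.37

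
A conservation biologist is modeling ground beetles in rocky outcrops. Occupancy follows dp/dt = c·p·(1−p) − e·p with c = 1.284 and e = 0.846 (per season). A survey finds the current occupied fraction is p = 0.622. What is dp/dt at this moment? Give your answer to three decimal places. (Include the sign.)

-0.224

Colonization term: c·p·(1−p) = 1.284×0.622×0.3780 = 0.30189.
Extinction term: e·p = 0.52621.
dp/dt = 0.30189 − 0.52621 = -0.22432.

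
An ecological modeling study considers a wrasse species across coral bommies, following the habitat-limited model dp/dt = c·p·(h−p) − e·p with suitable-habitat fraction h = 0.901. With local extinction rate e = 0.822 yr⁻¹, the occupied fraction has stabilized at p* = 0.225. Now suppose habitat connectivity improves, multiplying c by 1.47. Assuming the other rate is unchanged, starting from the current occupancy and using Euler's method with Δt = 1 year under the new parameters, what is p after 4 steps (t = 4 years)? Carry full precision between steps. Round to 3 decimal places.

0.437

Balance c(h−p*) = e gives c = e/(0.901 − 0.22500) = 0.822/0.67600 = 1.21598.
Starting from p₀ = 0.22500; update p ← p + (dp/dt)·Δt with the new parameters.
p: 0.22500 → 0.31193  (Δp = +0.08693)
p: 0.31193 → 0.38397  (Δp = +0.07204)
p: 0.38397 → 0.42321  (Δp = +0.03924)
p: 0.42321 → 0.43677  (Δp = +0.01356)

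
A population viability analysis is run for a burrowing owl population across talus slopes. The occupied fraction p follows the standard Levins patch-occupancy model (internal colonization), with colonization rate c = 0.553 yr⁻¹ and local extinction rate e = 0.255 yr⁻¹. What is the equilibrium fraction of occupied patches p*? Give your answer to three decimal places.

0.539

At equilibrium, colonization balances extinction: c·p*·(1−p*) = e·p*.
So p* = 1 − e/c = 1 − 0.255/0.553 = 1 − 0.4611 = 0.5389.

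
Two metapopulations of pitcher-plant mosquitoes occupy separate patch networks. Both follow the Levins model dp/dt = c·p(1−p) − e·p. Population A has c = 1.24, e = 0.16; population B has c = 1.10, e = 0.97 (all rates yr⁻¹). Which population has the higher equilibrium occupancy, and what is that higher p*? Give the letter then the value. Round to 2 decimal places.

A, 0.87

A: p*_A = 1 − 0.16/1.24 = 0.8710.
B: p*_B = 1 − 0.97/1.10 = 0.1182.
A is higher at 0.8710.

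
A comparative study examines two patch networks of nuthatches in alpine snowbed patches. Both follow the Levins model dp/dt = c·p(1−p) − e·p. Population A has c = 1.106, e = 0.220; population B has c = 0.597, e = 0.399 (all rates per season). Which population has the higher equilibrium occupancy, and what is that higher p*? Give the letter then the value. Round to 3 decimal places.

A: p*_A = 1 − 0.220/1.106 = 0.8011.
B: p*_B = 1 − 0.399/0.597 = 0.3317.
A is higher at 0.8011.

A, 0.801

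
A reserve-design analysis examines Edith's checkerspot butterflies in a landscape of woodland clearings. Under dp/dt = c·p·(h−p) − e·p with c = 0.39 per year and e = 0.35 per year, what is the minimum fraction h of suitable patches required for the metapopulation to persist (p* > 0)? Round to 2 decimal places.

p* = h − e/c is positive only when h > e/c.
h_min = e/c = 0.35/0.39 = 0.8974.

0.90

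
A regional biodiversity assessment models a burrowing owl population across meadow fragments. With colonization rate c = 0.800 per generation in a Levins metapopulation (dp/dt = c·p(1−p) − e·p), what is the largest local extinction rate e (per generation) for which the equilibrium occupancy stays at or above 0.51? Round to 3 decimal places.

0.392

1 − e/c ≥ 0.51 ⇒ e ≤ c(1 − 0.51) = 0.800 × 0.4900.
e_max = 0.3920.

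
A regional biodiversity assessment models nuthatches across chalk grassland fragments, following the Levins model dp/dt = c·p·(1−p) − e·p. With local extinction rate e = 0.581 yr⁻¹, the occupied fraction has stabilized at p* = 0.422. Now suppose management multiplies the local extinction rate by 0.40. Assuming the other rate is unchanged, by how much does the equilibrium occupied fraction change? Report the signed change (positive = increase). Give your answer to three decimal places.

Balance c(1−p*) = e gives c = e/(1 − 0.42200) = 0.581/0.57800 = 1.00519.
New p* = 1 − e/c = 1 − 0.23240/1.00519 = 0.76880.
Δp* = 0.76880 − 0.42200 = +0.34680.

0.347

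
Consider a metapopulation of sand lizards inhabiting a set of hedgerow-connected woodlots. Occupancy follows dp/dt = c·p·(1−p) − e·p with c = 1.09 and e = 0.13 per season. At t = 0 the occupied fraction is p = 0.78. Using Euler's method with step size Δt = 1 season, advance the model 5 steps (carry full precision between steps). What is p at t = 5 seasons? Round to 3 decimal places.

Update rule: p ← p + [c·p·(1−p) − e·p]·Δt with Δt = 1.
p: 0.78000 → 0.86564  (Δp = +0.08564)
p: 0.86564 → 0.87988  (Δp = +0.01424)
p: 0.87988 → 0.88070  (Δp = +0.00082)
p: 0.88070 → 0.88073  (Δp = +0.00003)
p: 0.88073 → 0.88073  (Δp = +0.00000)

0.881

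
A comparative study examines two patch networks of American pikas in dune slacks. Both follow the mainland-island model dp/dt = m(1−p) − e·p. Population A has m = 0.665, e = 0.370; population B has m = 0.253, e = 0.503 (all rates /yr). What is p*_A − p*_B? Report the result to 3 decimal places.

A: p*_A = m/(m+e) = 0.665/1.0350 = 0.6425.
B: p*_B = 0.253/0.7560 = 0.3347.
p*_A − p*_B = 0.6425 − 0.3347 = 0.3079.

0.308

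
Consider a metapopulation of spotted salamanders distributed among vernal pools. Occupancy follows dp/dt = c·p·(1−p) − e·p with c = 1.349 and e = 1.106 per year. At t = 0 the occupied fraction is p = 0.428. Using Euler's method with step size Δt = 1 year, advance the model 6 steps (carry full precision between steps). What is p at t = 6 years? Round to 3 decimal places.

0.196

Update rule: p ← p + [c·p·(1−p) − e·p]·Δt with Δt = 1.
step 1: Δp = -0.14311, p = 0.28489
step 2: Δp = -0.04026, p = 0.24463
step 3: Δp = -0.02128, p = 0.22335
step 4: Δp = -0.01302, p = 0.21033
step 5: Δp = -0.00857, p = 0.20176
step 6: Δp = -0.00589, p = 0.19587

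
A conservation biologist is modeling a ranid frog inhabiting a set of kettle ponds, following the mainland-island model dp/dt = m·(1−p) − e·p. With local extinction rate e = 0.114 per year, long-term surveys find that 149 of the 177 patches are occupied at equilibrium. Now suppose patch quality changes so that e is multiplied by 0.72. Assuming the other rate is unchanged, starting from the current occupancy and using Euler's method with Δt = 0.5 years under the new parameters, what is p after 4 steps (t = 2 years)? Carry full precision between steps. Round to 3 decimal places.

0.874

Observed p* = 149/177 = 0.84181.
Balance m(1−p*) = e·p* gives m = e·p*/(1−p*) = 0.114×0.84181/0.15819 = 0.60664.
Starting from p₀ = 0.84181; update p ← p + (dp/dt)·Δt with the new parameters.
t = 0.5: p = 0.84181 + (+0.01344) = 0.85524
t = 1: p = 0.85524 + (+0.00881) = 0.86405
t = 1.5: p = 0.86405 + (+0.00578) = 0.86983
t = 2: p = 0.86983 + (+0.00379) = 0.87361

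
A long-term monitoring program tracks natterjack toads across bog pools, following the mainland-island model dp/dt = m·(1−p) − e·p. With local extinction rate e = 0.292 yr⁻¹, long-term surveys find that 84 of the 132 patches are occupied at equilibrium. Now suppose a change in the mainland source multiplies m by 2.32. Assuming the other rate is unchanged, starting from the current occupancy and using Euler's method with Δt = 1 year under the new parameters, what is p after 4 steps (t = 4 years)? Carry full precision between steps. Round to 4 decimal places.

0.7937

Observed p* = 84/132 = 0.63636.
Balance m(1−p*) = e·p* gives m = e·p*/(1−p*) = 0.292×0.63636/0.36364 = 0.51100.
Starting from p₀ = 0.63636; update p ← p + (dp/dt)·Δt with the new parameters.
  1  |  dp/dt·Δt = +0.245280  |  p_1 = 0.881644
  2  |  dp/dt·Δt = -0.117126  |  p_2 = 0.764518
  3  |  dp/dt·Δt = +0.055930  |  p_3 = 0.820448
  4  |  dp/dt·Δt = -0.026708  |  p_4 = 0.793740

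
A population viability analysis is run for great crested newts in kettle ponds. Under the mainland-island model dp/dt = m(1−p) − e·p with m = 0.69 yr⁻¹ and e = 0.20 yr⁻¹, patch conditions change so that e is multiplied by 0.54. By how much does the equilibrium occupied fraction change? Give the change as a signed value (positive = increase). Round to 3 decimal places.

0.089

Before: p* = 0.69/(0.69+0.20) = 0.7753.
After: m = 0.69, e = 0.108; p* = 0.69/0.7980 = 0.8647.
Δp* = 0.8647 − 0.7753 = +0.0894.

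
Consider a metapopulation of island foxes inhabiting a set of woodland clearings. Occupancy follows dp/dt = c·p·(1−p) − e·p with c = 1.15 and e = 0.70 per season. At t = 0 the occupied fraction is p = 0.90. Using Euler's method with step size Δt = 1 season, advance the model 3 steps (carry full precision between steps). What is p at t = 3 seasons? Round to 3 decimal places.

0.386

Update rule: p ← p + [c·p·(1−p) − e·p]·Δt with Δt = 1.
t = 1: p = 0.90000 + (-0.52650) = 0.37350
t = 2: p = 0.37350 + (+0.00765) = 0.38115
t = 3: p = 0.38115 + (+0.00445) = 0.38560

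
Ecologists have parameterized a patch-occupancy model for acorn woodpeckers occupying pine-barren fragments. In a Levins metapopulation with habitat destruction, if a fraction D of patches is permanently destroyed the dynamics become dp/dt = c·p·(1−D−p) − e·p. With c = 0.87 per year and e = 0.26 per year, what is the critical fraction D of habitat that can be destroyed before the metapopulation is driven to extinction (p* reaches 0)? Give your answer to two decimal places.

The nontrivial equilibrium is p* = (1−D) − e/c; extinction occurs when this hits zero.
So D_crit = 1 − e/c = 1 − 0.26/0.87 = 1 − 0.2989 = 0.7011.
This equals the undisturbed p*, a classic result of Lande's extension.

0.70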